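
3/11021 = 3/11021 = 0.00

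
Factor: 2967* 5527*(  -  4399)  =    -  72137480991 =-3^1*23^1*43^1 * 53^1*83^1*5527^1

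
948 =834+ 114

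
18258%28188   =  18258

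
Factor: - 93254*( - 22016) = 2053080064 = 2^10*7^1*  43^1*6661^1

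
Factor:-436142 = -2^1*7^1*31153^1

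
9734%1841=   529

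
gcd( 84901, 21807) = 1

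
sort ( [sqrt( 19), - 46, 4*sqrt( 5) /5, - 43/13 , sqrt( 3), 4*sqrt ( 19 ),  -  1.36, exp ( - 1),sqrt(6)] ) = [ - 46, - 43/13 , - 1.36,exp( - 1),sqrt(3 ), 4*sqrt( 5) /5,sqrt(6), sqrt( 19),4*sqrt (19) ]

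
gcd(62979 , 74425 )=1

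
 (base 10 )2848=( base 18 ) 8E4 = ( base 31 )2tr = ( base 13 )13B1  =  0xB20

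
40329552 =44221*912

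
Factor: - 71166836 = -2^2*13^1 * 37^1*47^1 * 787^1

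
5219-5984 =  - 765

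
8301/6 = 1383  +  1/2 = 1383.50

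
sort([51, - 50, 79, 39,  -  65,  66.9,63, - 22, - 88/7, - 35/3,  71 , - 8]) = [ - 65, - 50, - 22,- 88/7,-35/3, - 8, 39 , 51, 63, 66.9,71,  79]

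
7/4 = 1 + 3/4= 1.75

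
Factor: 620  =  2^2*5^1*31^1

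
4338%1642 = 1054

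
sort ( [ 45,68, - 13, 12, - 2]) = [ - 13, - 2 , 12, 45,68 ] 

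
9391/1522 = 9391/1522 =6.17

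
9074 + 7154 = 16228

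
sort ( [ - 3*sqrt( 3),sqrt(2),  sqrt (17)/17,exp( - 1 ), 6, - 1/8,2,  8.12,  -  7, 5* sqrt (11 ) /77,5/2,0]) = [ - 7, - 3*sqrt( 3 ) , - 1/8 , 0, 5 * sqrt(11)/77,sqrt (17) /17,exp( - 1 ),sqrt( 2),  2, 5/2,6,8.12 ]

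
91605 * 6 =549630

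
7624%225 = 199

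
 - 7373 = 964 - 8337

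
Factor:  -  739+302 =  - 19^1*23^1 = -  437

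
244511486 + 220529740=465041226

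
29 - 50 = - 21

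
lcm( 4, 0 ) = 0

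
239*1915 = 457685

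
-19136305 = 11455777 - 30592082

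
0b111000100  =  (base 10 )452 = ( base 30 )f2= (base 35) cw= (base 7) 1214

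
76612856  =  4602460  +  72010396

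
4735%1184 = 1183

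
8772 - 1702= 7070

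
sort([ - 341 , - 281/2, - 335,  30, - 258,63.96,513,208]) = [ - 341 ,-335, - 258,- 281/2, 30,63.96,208,513 ] 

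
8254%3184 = 1886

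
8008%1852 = 600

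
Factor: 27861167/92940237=3^( - 3 )*13^( - 1 ) * 79^1*  113^1 * 3121^1*264787^( - 1) 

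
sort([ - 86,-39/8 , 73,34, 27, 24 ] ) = [ - 86,-39/8,24, 27 , 34,73]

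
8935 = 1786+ 7149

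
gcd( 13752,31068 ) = 36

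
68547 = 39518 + 29029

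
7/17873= 7/17873 =0.00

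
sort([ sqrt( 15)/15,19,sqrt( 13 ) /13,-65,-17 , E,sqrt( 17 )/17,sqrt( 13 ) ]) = [-65, - 17,sqrt( 17)/17, sqrt(15 )/15,sqrt( 13) /13,E , sqrt( 13 ),19] 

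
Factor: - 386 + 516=2^1*5^1*13^1 = 130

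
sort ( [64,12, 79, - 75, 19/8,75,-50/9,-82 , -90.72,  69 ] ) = [ - 90.72, - 82, - 75  ,- 50/9,19/8,12,64,69,75,79]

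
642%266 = 110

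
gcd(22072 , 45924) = 356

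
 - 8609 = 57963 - 66572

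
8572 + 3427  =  11999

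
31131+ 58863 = 89994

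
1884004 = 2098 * 898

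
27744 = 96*289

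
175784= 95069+80715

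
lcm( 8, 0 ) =0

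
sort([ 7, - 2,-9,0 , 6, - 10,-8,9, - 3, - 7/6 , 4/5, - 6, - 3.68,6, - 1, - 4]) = [- 10, - 9, - 8, - 6,-4, - 3.68, - 3, - 2, - 7/6, - 1,0,4/5,6, 6,7,  9 ] 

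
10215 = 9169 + 1046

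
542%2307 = 542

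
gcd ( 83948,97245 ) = 1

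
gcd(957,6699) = 957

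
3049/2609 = 3049/2609 = 1.17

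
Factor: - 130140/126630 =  - 2^1*7^( - 1)*67^( - 1)*241^1 = -482/469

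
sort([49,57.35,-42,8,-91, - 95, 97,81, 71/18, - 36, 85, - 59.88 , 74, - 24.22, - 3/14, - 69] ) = [ - 95, - 91 , - 69,  -  59.88, - 42, - 36, - 24.22, - 3/14,71/18,8,49, 57.35 , 74,  81,85 , 97 ]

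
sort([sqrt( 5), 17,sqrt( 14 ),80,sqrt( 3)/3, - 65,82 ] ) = [ - 65,sqrt( 3)/3,sqrt(5),sqrt( 14),17,80,82 ] 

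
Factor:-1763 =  - 41^1*43^1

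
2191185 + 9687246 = 11878431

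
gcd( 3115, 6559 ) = 7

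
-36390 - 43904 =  - 80294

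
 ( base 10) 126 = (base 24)56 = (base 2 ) 1111110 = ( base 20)66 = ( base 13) 99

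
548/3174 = 274/1587 =0.17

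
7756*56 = 434336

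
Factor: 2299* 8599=19769101 = 11^2 * 19^1*8599^1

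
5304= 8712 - 3408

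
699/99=233/33 = 7.06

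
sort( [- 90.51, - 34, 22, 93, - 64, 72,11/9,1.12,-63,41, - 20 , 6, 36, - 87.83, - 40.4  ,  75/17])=[ - 90.51,-87.83,-64, - 63, - 40.4, - 34,-20, 1.12, 11/9,  75/17,  6, 22, 36, 41,72, 93]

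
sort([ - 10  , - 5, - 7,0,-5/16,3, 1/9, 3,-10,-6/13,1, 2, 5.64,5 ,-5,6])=[-10,-10 , - 7, - 5, - 5,  -  6/13, - 5/16, 0,1/9,1,2 , 3,3,5, 5.64,6]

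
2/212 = 1/106 = 0.01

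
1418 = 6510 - 5092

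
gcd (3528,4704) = 1176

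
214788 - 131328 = 83460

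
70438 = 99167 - 28729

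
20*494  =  9880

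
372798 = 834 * 447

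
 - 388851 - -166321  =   - 222530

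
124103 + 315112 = 439215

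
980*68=66640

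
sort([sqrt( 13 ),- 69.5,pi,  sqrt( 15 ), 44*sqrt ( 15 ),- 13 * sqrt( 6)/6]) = [ - 69.5, - 13*sqrt( 6 ) /6,  pi,sqrt( 13), sqrt( 15), 44 * sqrt( 15 ) ] 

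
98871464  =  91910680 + 6960784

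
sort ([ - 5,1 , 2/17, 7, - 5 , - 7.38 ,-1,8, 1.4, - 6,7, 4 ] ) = [ - 7.38, - 6, - 5, - 5, - 1,2/17,1, 1.4,4, 7 , 7,8] 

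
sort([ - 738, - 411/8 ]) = [ - 738, - 411/8]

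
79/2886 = 79/2886 =0.03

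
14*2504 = 35056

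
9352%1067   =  816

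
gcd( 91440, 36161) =1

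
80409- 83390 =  - 2981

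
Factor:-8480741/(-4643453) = 4643453^( - 1)*8480741^1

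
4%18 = 4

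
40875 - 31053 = 9822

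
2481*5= 12405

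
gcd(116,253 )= 1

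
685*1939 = 1328215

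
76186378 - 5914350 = 70272028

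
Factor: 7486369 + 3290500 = 10776869 = 2633^1*4093^1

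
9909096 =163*60792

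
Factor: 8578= 2^1*4289^1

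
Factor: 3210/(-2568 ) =  -  2^( - 2)*5^1 = -5/4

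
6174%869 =91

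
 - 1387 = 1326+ -2713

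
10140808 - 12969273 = -2828465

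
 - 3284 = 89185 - 92469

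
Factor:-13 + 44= 31^1  =  31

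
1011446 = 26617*38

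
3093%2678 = 415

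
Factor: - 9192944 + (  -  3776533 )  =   - 3^4*160117^1= - 12969477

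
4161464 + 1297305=5458769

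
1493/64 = 1493/64  =  23.33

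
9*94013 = 846117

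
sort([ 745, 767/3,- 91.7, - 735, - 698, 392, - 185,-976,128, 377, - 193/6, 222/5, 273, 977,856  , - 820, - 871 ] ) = [-976, - 871, - 820, - 735 , - 698, - 185, - 91.7, - 193/6, 222/5,128, 767/3, 273, 377, 392, 745, 856,  977] 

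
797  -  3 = 794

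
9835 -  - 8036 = 17871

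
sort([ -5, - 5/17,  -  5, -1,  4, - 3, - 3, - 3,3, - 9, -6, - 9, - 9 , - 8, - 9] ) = [ - 9, - 9 , - 9, - 9, - 8, - 6, - 5,-5, -3, - 3 , - 3, - 1,  -  5/17,3,4]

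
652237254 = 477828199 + 174409055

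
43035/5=8607= 8607.00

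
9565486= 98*97607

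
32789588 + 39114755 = 71904343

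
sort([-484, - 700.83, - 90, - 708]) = [ -708, - 700.83, - 484, - 90 ]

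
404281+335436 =739717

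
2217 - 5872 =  - 3655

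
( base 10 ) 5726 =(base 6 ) 42302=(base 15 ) 1A6B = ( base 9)7762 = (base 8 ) 13136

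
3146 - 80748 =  - 77602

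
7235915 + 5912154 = 13148069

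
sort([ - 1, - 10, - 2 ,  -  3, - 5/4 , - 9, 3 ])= [ -10,-9,  -  3, - 2, - 5/4, - 1, 3]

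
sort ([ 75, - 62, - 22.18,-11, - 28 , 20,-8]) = [- 62, - 28, - 22.18,-11, - 8,20,75 ] 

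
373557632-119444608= 254113024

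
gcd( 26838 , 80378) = 2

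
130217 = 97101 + 33116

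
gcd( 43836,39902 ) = 562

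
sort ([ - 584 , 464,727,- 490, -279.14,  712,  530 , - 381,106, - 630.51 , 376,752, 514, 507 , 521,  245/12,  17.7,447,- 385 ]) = [ - 630.51, -584,-490, - 385, - 381, - 279.14, 17.7, 245/12, 106 , 376,447,464,507,  514, 521 , 530,  712  ,  727, 752]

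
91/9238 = 91/9238 = 0.01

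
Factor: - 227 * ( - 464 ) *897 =2^4*3^1* 13^1*23^1*29^1*227^1  =  94479216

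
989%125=114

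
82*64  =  5248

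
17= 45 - 28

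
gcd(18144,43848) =1512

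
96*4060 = 389760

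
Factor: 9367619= 9367619^1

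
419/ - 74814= - 419/74814= - 0.01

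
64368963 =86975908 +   -  22606945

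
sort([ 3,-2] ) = [- 2, 3] 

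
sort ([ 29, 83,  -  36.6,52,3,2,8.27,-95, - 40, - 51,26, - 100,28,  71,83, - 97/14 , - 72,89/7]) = [- 100, - 95,-72, - 51, - 40,  -  36.6, - 97/14,2 , 3 , 8.27,89/7,  26,28, 29,52, 71,83, 83] 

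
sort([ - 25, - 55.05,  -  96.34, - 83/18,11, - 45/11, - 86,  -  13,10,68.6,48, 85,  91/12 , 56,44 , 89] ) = [ - 96.34,-86,-55.05,- 25, - 13, -83/18, - 45/11,91/12,10,  11,44,48,56,68.6,85,89]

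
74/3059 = 74/3059 = 0.02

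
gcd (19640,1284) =4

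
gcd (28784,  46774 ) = 3598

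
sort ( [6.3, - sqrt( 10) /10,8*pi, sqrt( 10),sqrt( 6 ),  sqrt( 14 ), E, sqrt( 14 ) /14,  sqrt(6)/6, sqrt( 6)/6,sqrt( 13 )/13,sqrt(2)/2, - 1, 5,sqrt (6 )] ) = [-1, - sqrt(10)/10,  sqrt( 14 )/14,sqrt( 13)/13,sqrt( 6) /6,sqrt( 6)/6,  sqrt( 2)/2,sqrt(  6 ) , sqrt(6 ), E, sqrt( 10),  sqrt( 14 ),5, 6.3,8*pi] 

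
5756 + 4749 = 10505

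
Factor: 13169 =13^1*1013^1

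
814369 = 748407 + 65962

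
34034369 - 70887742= - 36853373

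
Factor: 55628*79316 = 2^4*79^1*251^1*13907^1 =4412190448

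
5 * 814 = 4070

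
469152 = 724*648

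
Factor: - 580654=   -  2^1*290327^1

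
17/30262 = 17/30262 = 0.00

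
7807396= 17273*452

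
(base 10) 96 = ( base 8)140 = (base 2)1100000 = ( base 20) 4g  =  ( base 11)88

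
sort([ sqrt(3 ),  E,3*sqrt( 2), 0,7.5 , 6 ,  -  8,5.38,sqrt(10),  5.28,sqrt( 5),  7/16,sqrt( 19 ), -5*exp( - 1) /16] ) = [ - 8, - 5*exp(  -  1 ) /16 , 0,7/16,sqrt( 3), sqrt( 5),E,sqrt(10),3* sqrt (2 ),sqrt( 19 ), 5.28,5.38, 6,7.5 ]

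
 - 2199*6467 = -14220933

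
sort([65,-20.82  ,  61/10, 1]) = [ - 20.82,1, 61/10,65]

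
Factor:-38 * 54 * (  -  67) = 137484 = 2^2*3^3*19^1*67^1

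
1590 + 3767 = 5357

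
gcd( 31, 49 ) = 1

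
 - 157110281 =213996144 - 371106425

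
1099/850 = 1099/850  =  1.29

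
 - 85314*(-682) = 58184148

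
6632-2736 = 3896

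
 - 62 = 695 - 757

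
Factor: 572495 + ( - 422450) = 3^1*5^1*7^1*1429^1 = 150045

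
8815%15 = 10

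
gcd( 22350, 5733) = 3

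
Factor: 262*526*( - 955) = - 2^2 * 5^1* 131^1*191^1 * 263^1=- 131610460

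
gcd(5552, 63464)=8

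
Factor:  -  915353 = -915353^1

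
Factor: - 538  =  -2^1*269^1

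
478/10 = 239/5 = 47.80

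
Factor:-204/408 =- 1/2 = - 2^(- 1 ) 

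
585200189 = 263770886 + 321429303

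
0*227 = 0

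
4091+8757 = 12848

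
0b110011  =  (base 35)1g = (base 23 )25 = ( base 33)1I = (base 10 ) 51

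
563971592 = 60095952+503875640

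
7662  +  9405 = 17067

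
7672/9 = 7672/9 = 852.44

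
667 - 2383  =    -  1716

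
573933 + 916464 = 1490397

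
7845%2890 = 2065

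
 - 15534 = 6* (-2589) 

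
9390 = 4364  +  5026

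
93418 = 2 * 46709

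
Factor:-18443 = -18443^1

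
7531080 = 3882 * 1940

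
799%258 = 25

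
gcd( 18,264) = 6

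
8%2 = 0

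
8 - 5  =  3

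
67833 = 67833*1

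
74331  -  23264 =51067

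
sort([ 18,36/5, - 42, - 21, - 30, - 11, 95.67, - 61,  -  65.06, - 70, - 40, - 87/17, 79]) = [ - 70, - 65.06, - 61 , - 42, - 40 , - 30, - 21, - 11, -87/17, 36/5,18, 79, 95.67 ] 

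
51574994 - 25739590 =25835404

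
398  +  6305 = 6703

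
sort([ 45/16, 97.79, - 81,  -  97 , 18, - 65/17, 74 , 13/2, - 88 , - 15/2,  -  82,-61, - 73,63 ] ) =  [ - 97, - 88, - 82, - 81, - 73 , - 61, - 15/2, - 65/17,45/16,13/2, 18, 63, 74, 97.79 ] 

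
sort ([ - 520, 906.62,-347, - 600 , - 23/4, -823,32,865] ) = [ - 823, - 600,- 520, - 347, - 23/4, 32,865, 906.62] 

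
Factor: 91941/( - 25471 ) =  - 3^1*19^1 *1613^1*25471^( - 1)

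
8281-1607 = 6674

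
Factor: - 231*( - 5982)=2^1*3^2*7^1*11^1*997^1 = 1381842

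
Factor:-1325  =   - 5^2*53^1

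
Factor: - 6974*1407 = -9812418=- 2^1*3^1 * 7^1*11^1*67^1 * 317^1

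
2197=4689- 2492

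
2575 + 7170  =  9745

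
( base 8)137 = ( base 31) 32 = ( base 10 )95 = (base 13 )74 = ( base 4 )1133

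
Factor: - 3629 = -19^1*191^1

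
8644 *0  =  0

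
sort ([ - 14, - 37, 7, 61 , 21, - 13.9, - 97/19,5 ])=[ - 37,  -  14, - 13.9, - 97/19,  5,7,21, 61]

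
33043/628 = 33043/628 = 52.62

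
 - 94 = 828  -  922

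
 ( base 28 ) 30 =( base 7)150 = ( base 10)84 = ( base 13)66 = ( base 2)1010100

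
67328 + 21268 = 88596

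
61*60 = 3660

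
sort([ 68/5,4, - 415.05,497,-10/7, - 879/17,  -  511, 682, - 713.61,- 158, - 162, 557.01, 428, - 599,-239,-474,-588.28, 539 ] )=[ - 713.61  , - 599, - 588.28, - 511, - 474,-415.05, - 239,-162,- 158, - 879/17, - 10/7,4, 68/5, 428,497, 539,557.01,  682]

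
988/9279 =988/9279= 0.11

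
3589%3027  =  562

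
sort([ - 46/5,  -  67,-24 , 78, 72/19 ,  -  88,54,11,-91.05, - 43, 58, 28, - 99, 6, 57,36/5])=[-99, - 91.05,- 88, - 67, - 43, - 24,-46/5, 72/19,6,36/5,11  ,  28, 54, 57, 58,78 ]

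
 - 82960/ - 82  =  41480/41 = 1011.71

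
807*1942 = 1567194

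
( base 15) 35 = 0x32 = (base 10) 50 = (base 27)1n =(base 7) 101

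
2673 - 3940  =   - 1267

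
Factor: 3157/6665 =5^ ( - 1)*7^1 * 11^1 * 31^( - 1 ) * 41^1* 43^(-1)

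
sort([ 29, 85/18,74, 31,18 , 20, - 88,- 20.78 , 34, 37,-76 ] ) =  [ - 88,-76,-20.78, 85/18, 18, 20,29,  31,34, 37,  74]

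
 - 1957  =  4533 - 6490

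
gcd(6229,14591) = 1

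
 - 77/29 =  - 3+10/29 = - 2.66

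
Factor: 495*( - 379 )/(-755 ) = 3^2*11^1*151^( - 1)*379^1= 37521/151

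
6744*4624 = 31184256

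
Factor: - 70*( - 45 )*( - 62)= - 195300=-  2^2*3^2*5^2*7^1*31^1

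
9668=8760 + 908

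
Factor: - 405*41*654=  - 2^1*3^5*5^1*41^1*109^1 =-10859670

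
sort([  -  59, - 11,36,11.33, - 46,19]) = [ - 59, - 46,-11,  11.33,19,36 ]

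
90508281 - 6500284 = 84007997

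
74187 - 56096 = 18091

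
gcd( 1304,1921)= 1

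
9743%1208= 79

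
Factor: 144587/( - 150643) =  - 191^1*199^( - 1) = - 191/199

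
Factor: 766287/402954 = 909/478=2^( - 1) * 3^2 * 101^1*239^( - 1)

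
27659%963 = 695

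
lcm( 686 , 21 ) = 2058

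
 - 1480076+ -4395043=-5875119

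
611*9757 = 5961527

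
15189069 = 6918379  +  8270690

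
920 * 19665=18091800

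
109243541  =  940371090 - 831127549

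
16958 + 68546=85504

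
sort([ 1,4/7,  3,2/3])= [ 4/7, 2/3,1, 3]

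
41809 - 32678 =9131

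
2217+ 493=2710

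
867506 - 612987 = 254519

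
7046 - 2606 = 4440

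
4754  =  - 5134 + 9888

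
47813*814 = 38919782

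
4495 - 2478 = 2017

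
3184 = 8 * 398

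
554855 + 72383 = 627238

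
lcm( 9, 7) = 63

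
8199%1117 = 380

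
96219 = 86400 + 9819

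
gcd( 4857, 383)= 1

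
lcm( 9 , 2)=18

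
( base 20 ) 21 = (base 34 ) 17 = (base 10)41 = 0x29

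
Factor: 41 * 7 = 7^1*41^1=287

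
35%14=7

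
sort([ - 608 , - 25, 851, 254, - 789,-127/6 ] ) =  [  -  789,-608, - 25, -127/6 , 254,851]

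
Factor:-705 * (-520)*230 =84318000 =2^4*3^1*5^3*13^1*23^1*47^1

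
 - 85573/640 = -134 + 187/640 = - 133.71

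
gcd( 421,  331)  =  1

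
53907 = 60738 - 6831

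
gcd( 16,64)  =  16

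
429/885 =143/295 = 0.48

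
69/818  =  69/818=0.08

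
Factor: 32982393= 3^1*10994131^1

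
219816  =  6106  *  36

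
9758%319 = 188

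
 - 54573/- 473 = 54573/473  =  115.38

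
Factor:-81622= - 2^1  *  37^1 *1103^1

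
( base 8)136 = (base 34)2Q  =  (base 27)3d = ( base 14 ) 6A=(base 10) 94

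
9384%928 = 104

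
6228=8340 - 2112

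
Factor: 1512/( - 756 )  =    -  2^1 = - 2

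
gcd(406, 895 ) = 1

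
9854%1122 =878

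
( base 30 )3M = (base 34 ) 3a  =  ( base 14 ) 80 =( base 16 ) 70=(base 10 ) 112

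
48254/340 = 141  +  157/170 = 141.92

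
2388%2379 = 9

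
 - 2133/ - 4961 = 2133/4961 = 0.43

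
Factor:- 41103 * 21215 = -872000145  =  -3^2 *5^1*4243^1 *4567^1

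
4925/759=6  +  371/759 =6.49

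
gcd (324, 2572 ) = 4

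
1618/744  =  2 + 65/372 = 2.17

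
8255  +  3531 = 11786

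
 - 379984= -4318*88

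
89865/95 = 17973/19 = 945.95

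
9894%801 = 282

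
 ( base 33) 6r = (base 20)b5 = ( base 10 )225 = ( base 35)6f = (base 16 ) E1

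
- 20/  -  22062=10/11031 = 0.00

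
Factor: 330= 2^1*3^1*5^1*11^1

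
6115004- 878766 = 5236238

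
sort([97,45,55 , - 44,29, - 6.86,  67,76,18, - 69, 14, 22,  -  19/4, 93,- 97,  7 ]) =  [ - 97, - 69, - 44, - 6.86, - 19/4, 7,14, 18,22 , 29,  45, 55, 67,76 , 93 , 97]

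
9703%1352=239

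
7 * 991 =6937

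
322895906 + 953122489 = 1276018395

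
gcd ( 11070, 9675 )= 45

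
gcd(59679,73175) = 1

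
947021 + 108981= 1056002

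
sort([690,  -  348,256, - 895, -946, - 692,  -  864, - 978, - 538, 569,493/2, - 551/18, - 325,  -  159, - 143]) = [ - 978, - 946,  -  895, - 864, - 692,  -  538, - 348,-325  , - 159, - 143,  -  551/18, 493/2,256,569,690 ]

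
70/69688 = 35/34844 = 0.00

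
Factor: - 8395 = -5^1*23^1*73^1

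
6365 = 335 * 19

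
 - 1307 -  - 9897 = 8590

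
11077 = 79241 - 68164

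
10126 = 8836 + 1290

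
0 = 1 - 1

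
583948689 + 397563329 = 981512018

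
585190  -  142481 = 442709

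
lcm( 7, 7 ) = 7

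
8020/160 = 401/8 = 50.12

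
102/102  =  1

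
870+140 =1010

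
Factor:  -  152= - 2^3*  19^1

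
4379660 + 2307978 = 6687638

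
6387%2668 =1051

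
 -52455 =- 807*65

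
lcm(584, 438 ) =1752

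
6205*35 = 217175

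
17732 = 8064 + 9668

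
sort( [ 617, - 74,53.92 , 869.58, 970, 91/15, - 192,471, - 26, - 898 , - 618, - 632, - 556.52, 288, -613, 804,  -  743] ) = [  -  898, - 743,- 632, - 618, -613 ,-556.52 , - 192,  -  74, - 26, 91/15, 53.92 , 288, 471, 617, 804, 869.58, 970] 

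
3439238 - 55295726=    -51856488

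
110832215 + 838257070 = 949089285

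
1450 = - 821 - -2271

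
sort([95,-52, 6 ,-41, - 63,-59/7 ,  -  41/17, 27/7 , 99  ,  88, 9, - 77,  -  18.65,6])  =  [ - 77, - 63, - 52, - 41, - 18.65, -59/7, - 41/17, 27/7,6,6,9,88, 95,99] 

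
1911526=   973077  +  938449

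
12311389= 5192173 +7119216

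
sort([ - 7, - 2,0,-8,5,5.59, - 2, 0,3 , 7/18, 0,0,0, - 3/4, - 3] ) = [ - 8, - 7  , - 3,  -  2, - 2, - 3/4,0,0,0,0,0,  7/18,3,5,5.59]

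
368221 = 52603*7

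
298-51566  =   - 51268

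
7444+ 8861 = 16305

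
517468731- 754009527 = - 236540796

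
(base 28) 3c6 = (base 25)47j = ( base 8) 5206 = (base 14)da6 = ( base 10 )2694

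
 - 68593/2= - 34297 + 1/2  =  -34296.50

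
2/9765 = 2/9765=0.00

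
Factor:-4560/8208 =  - 5/9= - 3^(-2)*5^1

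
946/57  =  16 + 34/57 = 16.60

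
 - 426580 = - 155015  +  -271565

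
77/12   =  77/12 = 6.42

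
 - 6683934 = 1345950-8029884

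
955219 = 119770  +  835449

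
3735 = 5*747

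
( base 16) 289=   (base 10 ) 649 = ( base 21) 19J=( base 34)j3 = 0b1010001001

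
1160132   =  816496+343636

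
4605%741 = 159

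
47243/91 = 6749/13 =519.15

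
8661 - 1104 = 7557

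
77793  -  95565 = -17772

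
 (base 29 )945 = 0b1111000001010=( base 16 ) 1E0A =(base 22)FJC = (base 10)7690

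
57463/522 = 57463/522 = 110.08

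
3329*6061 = 20177069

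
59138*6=354828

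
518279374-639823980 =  - 121544606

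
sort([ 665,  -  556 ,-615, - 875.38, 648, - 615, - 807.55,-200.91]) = [ - 875.38, -807.55, -615, - 615, - 556,-200.91,  648, 665]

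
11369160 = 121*93960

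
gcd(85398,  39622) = 2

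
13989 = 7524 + 6465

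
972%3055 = 972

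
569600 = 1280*445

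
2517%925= 667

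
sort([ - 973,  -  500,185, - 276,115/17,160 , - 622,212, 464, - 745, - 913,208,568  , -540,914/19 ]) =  [ - 973, - 913,-745,  -  622,  -  540, - 500, - 276, 115/17,914/19, 160,185, 208, 212, 464,568]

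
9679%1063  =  112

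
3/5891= 3/5891 = 0.00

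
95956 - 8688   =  87268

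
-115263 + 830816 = 715553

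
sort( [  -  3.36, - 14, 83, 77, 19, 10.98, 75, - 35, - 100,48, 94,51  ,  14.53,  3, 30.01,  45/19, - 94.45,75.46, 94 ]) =[ - 100, - 94.45,-35, - 14,- 3.36,45/19,3,10.98, 14.53 , 19, 30.01, 48,51, 75 , 75.46, 77,83, 94, 94] 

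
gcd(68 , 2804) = 4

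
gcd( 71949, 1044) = 87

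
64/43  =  1 + 21/43 = 1.49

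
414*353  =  146142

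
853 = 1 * 853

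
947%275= 122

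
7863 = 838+7025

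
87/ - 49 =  - 87/49 = -  1.78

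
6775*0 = 0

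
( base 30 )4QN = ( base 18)dab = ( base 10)4403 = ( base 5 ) 120103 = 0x1133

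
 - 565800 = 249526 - 815326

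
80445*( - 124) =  -9975180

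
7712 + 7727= 15439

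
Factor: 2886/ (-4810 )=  - 3^1*5^( - 1 ) = - 3/5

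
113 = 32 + 81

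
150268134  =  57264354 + 93003780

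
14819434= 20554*721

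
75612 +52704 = 128316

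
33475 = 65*515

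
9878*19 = 187682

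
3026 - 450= 2576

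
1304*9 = 11736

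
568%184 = 16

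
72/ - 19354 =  - 1+9641/9677 = - 0.00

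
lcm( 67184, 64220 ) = 4366960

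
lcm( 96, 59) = 5664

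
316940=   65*4876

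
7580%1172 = 548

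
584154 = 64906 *9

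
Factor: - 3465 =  - 3^2 * 5^1*7^1 * 11^1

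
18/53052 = 3/8842 = 0.00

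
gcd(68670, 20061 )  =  9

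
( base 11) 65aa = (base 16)2207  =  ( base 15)28AB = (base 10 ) 8711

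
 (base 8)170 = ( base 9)143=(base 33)3L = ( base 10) 120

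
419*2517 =1054623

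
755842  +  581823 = 1337665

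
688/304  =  43/19  =  2.26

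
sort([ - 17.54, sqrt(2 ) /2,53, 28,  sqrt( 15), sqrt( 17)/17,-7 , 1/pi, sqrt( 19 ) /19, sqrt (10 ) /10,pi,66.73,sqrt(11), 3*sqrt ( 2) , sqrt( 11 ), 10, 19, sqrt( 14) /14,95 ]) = [ - 17.54,  -  7, sqrt (19 ) /19, sqrt ( 17)/17,sqrt( 14) /14, sqrt( 10)/10, 1/pi,sqrt(2)/2, pi,sqrt( 11 ),sqrt( 11) , sqrt ( 15 ), 3*sqrt ( 2 ),10,19,28, 53,66.73,  95 ] 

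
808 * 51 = 41208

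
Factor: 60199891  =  53^1*1135847^1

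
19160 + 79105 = 98265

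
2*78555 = 157110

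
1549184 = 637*2432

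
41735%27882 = 13853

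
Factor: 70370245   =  5^1*11^1*1279459^1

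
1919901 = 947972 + 971929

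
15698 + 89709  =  105407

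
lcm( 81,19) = 1539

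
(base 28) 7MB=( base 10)6115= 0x17e3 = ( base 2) 1011111100011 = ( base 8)13743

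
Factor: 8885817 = 3^2*987313^1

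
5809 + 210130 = 215939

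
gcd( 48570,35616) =6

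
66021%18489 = 10554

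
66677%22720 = 21237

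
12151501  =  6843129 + 5308372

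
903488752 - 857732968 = 45755784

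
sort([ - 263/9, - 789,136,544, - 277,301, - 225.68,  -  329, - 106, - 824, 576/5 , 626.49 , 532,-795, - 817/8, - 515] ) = [  -  824, - 795,-789,-515, - 329, - 277 ,  -  225.68,-106, - 817/8, - 263/9,576/5,  136,301,532, 544,626.49 ]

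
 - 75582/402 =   -  189+66/67 = - 188.01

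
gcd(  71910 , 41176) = 2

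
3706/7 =529 + 3/7= 529.43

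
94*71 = 6674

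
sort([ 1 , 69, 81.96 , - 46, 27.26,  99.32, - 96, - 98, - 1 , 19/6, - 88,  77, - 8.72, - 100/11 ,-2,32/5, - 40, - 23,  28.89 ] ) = [-98 , - 96, - 88, - 46, - 40, - 23, - 100/11, - 8.72,-2,-1,1 , 19/6, 32/5,  27.26 , 28.89, 69,77, 81.96,99.32 ] 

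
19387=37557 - 18170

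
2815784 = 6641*424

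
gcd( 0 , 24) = 24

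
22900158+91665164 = 114565322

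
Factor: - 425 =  - 5^2*17^1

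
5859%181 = 67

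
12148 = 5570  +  6578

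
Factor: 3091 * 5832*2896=2^7*3^6*11^1*181^1 *281^1 = 52205357952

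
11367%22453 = 11367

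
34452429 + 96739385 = 131191814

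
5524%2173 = 1178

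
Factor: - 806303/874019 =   -  157^(  -  1) * 293^(-1 )*42437^1 = - 42437/46001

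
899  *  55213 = 49636487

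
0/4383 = 0 = 0.00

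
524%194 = 136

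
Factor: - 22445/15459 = - 3^( - 1) * 5^1 * 67^2*5153^(  -  1) 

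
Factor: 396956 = 2^2*7^1*14177^1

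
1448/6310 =724/3155= 0.23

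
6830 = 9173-2343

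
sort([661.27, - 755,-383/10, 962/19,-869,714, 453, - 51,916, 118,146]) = [ - 869,  -  755,-51,  -  383/10, 962/19, 118,146 , 453, 661.27, 714, 916] 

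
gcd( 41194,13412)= 958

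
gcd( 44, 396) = 44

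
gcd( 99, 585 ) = 9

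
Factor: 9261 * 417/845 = 3^4 * 5^( -1) * 7^3 * 13^(  -  2)*139^1 = 3861837/845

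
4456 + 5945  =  10401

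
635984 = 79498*8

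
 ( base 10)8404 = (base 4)2003110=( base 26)cb6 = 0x20D4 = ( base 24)ee4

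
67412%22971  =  21470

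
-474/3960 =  - 1 + 581/660 =- 0.12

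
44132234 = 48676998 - 4544764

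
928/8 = 116 = 116.00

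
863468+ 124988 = 988456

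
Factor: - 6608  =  -2^4*7^1* 59^1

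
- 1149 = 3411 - 4560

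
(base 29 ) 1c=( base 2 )101001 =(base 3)1112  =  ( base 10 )41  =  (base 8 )51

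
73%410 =73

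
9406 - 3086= 6320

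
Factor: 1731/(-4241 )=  - 3^1*577^1*4241^( - 1 )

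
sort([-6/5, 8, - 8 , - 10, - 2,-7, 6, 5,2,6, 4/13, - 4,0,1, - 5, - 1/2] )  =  [ - 10,  -  8, - 7 , - 5, - 4, - 2, -6/5, - 1/2, 0,4/13, 1, 2,5, 6, 6, 8 ]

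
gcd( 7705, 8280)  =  115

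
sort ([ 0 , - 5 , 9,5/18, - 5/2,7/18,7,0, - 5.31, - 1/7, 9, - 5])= [ - 5.31, - 5,  -  5, - 5/2, - 1/7, 0,0,5/18, 7/18, 7,9,  9] 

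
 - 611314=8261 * (  -  74 ) 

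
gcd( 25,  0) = 25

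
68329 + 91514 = 159843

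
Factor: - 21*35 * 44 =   -  32340 = - 2^2*3^1 * 5^1*7^2 * 11^1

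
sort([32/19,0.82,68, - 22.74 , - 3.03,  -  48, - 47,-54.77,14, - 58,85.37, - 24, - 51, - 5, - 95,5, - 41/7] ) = [ - 95, - 58, - 54.77 , - 51, - 48, - 47 , - 24, - 22.74, - 41/7, - 5, - 3.03,0.82,32/19, 5, 14,68 , 85.37 ]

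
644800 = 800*806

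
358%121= 116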